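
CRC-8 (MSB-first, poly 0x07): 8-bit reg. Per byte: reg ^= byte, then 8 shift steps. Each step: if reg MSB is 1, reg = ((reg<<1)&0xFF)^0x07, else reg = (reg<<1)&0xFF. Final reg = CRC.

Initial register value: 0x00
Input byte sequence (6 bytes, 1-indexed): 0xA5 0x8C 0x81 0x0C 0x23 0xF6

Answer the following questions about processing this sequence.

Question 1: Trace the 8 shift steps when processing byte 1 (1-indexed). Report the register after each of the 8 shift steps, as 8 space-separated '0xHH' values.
Answer: 0x4D 0x9A 0x33 0x66 0xCC 0x9F 0x39 0x72

Derivation:
Register before byte 1: 0x00
After XOR with byte 0xA5: 0xA5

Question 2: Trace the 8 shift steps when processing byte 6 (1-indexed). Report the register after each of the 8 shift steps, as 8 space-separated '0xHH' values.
Answer: 0x88 0x17 0x2E 0x5C 0xB8 0x77 0xEE 0xDB

Derivation:
After byte 1 (0xA5): reg=0x72
After byte 2 (0x8C): reg=0xF4
After byte 3 (0x81): reg=0x4C
After byte 4 (0x0C): reg=0xC7
After byte 5 (0x23): reg=0xB2
Register before byte 6: 0xB2
After XOR with byte 0xF6: 0x44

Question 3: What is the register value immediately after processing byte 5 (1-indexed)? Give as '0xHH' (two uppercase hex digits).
After byte 1 (0xA5): reg=0x72
After byte 2 (0x8C): reg=0xF4
After byte 3 (0x81): reg=0x4C
After byte 4 (0x0C): reg=0xC7
After byte 5 (0x23): reg=0xB2

Answer: 0xB2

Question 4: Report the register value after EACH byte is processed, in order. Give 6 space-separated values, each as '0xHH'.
0x72 0xF4 0x4C 0xC7 0xB2 0xDB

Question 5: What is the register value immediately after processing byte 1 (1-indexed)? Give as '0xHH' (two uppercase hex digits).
Answer: 0x72

Derivation:
After byte 1 (0xA5): reg=0x72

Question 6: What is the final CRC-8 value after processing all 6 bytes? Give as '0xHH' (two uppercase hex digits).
Answer: 0xDB

Derivation:
After byte 1 (0xA5): reg=0x72
After byte 2 (0x8C): reg=0xF4
After byte 3 (0x81): reg=0x4C
After byte 4 (0x0C): reg=0xC7
After byte 5 (0x23): reg=0xB2
After byte 6 (0xF6): reg=0xDB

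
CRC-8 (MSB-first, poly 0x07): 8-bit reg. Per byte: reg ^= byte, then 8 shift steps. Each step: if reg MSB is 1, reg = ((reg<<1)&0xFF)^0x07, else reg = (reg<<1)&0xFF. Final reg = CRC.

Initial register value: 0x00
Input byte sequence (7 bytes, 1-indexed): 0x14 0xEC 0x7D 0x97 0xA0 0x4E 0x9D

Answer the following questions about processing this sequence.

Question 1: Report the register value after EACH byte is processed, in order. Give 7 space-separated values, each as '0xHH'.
0x6C 0x89 0xC2 0xAC 0x24 0x11 0xAD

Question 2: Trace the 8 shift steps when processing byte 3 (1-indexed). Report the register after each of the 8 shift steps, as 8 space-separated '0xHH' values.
Answer: 0xEF 0xD9 0xB5 0x6D 0xDA 0xB3 0x61 0xC2

Derivation:
After byte 1 (0x14): reg=0x6C
After byte 2 (0xEC): reg=0x89
Register before byte 3: 0x89
After XOR with byte 0x7D: 0xF4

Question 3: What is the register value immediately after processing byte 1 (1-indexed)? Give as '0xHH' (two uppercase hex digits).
After byte 1 (0x14): reg=0x6C

Answer: 0x6C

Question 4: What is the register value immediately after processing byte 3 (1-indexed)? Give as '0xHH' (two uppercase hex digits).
Answer: 0xC2

Derivation:
After byte 1 (0x14): reg=0x6C
After byte 2 (0xEC): reg=0x89
After byte 3 (0x7D): reg=0xC2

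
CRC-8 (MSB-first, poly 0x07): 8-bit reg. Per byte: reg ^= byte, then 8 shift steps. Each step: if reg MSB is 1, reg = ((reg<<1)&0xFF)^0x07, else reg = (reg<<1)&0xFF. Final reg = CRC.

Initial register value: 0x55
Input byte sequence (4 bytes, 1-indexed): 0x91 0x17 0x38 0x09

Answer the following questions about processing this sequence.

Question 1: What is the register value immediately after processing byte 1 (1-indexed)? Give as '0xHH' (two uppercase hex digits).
Answer: 0x52

Derivation:
After byte 1 (0x91): reg=0x52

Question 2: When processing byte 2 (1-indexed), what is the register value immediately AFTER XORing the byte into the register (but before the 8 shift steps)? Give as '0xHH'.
Register before byte 2: 0x52
Byte 2: 0x17
0x52 XOR 0x17 = 0x45

Answer: 0x45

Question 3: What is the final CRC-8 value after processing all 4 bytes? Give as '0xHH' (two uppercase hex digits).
Answer: 0x28

Derivation:
After byte 1 (0x91): reg=0x52
After byte 2 (0x17): reg=0xDC
After byte 3 (0x38): reg=0xB2
After byte 4 (0x09): reg=0x28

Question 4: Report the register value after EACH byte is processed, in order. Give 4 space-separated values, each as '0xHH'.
0x52 0xDC 0xB2 0x28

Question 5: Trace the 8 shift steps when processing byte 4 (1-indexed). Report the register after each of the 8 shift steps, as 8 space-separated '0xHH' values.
Answer: 0x71 0xE2 0xC3 0x81 0x05 0x0A 0x14 0x28

Derivation:
After byte 1 (0x91): reg=0x52
After byte 2 (0x17): reg=0xDC
After byte 3 (0x38): reg=0xB2
Register before byte 4: 0xB2
After XOR with byte 0x09: 0xBB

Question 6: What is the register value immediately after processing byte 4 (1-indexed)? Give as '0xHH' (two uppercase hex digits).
Answer: 0x28

Derivation:
After byte 1 (0x91): reg=0x52
After byte 2 (0x17): reg=0xDC
After byte 3 (0x38): reg=0xB2
After byte 4 (0x09): reg=0x28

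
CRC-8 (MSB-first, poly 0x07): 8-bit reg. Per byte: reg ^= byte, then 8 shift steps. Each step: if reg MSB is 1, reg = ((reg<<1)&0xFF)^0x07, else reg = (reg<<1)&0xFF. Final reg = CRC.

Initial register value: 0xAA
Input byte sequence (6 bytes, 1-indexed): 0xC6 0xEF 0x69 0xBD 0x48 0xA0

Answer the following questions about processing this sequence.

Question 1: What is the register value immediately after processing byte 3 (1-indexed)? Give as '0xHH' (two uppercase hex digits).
After byte 1 (0xC6): reg=0x03
After byte 2 (0xEF): reg=0x8A
After byte 3 (0x69): reg=0xA7

Answer: 0xA7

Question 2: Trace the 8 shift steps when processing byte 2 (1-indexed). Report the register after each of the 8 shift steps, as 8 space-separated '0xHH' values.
Answer: 0xDF 0xB9 0x75 0xEA 0xD3 0xA1 0x45 0x8A

Derivation:
After byte 1 (0xC6): reg=0x03
Register before byte 2: 0x03
After XOR with byte 0xEF: 0xEC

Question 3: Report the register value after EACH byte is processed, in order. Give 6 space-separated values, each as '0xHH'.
0x03 0x8A 0xA7 0x46 0x2A 0xBF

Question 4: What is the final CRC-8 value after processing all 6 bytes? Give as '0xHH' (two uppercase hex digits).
Answer: 0xBF

Derivation:
After byte 1 (0xC6): reg=0x03
After byte 2 (0xEF): reg=0x8A
After byte 3 (0x69): reg=0xA7
After byte 4 (0xBD): reg=0x46
After byte 5 (0x48): reg=0x2A
After byte 6 (0xA0): reg=0xBF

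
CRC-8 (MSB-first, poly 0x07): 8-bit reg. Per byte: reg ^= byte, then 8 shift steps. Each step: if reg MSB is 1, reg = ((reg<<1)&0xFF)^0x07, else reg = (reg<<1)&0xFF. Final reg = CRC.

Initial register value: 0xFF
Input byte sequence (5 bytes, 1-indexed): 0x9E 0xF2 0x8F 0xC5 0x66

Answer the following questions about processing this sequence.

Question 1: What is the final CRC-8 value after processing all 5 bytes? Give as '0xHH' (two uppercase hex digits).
Answer: 0x34

Derivation:
After byte 1 (0x9E): reg=0x20
After byte 2 (0xF2): reg=0x30
After byte 3 (0x8F): reg=0x34
After byte 4 (0xC5): reg=0xD9
After byte 5 (0x66): reg=0x34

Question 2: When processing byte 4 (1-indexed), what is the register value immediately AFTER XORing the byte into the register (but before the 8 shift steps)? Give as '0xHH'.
Register before byte 4: 0x34
Byte 4: 0xC5
0x34 XOR 0xC5 = 0xF1

Answer: 0xF1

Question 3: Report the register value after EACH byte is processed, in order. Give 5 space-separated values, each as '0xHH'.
0x20 0x30 0x34 0xD9 0x34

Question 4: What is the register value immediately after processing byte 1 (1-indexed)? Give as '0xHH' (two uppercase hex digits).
Answer: 0x20

Derivation:
After byte 1 (0x9E): reg=0x20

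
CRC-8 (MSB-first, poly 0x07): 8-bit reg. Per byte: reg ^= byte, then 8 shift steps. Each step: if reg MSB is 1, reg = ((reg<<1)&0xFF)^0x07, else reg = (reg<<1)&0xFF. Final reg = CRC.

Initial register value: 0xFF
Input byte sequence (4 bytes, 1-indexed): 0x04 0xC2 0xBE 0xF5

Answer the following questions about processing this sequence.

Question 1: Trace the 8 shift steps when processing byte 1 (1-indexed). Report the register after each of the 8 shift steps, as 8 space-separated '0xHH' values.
Register before byte 1: 0xFF
After XOR with byte 0x04: 0xFB

Answer: 0xF1 0xE5 0xCD 0x9D 0x3D 0x7A 0xF4 0xEF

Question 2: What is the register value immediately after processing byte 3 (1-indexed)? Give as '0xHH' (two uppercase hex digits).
Answer: 0x74

Derivation:
After byte 1 (0x04): reg=0xEF
After byte 2 (0xC2): reg=0xC3
After byte 3 (0xBE): reg=0x74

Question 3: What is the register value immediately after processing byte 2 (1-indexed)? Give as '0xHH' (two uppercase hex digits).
After byte 1 (0x04): reg=0xEF
After byte 2 (0xC2): reg=0xC3

Answer: 0xC3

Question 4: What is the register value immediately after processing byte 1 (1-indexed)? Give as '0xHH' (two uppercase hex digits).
Answer: 0xEF

Derivation:
After byte 1 (0x04): reg=0xEF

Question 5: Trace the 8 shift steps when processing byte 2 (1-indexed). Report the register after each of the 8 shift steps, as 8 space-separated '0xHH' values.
After byte 1 (0x04): reg=0xEF
Register before byte 2: 0xEF
After XOR with byte 0xC2: 0x2D

Answer: 0x5A 0xB4 0x6F 0xDE 0xBB 0x71 0xE2 0xC3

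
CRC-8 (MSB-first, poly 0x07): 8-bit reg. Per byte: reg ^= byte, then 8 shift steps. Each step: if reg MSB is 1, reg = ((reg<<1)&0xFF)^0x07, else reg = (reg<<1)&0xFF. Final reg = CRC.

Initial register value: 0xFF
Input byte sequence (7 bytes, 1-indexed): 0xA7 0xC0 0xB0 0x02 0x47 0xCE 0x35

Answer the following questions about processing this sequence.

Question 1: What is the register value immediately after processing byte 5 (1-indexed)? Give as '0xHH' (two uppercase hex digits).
After byte 1 (0xA7): reg=0x8F
After byte 2 (0xC0): reg=0xEA
After byte 3 (0xB0): reg=0x81
After byte 4 (0x02): reg=0x80
After byte 5 (0x47): reg=0x5B

Answer: 0x5B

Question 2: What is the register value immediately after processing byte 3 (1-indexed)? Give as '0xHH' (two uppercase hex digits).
After byte 1 (0xA7): reg=0x8F
After byte 2 (0xC0): reg=0xEA
After byte 3 (0xB0): reg=0x81

Answer: 0x81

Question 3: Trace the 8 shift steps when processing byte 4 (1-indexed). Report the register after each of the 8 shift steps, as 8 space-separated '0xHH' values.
Answer: 0x01 0x02 0x04 0x08 0x10 0x20 0x40 0x80

Derivation:
After byte 1 (0xA7): reg=0x8F
After byte 2 (0xC0): reg=0xEA
After byte 3 (0xB0): reg=0x81
Register before byte 4: 0x81
After XOR with byte 0x02: 0x83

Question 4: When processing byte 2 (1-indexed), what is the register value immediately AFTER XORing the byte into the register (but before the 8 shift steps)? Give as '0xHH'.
Answer: 0x4F

Derivation:
Register before byte 2: 0x8F
Byte 2: 0xC0
0x8F XOR 0xC0 = 0x4F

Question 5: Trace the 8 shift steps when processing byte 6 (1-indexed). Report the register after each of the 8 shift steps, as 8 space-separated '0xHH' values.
Answer: 0x2D 0x5A 0xB4 0x6F 0xDE 0xBB 0x71 0xE2

Derivation:
After byte 1 (0xA7): reg=0x8F
After byte 2 (0xC0): reg=0xEA
After byte 3 (0xB0): reg=0x81
After byte 4 (0x02): reg=0x80
After byte 5 (0x47): reg=0x5B
Register before byte 6: 0x5B
After XOR with byte 0xCE: 0x95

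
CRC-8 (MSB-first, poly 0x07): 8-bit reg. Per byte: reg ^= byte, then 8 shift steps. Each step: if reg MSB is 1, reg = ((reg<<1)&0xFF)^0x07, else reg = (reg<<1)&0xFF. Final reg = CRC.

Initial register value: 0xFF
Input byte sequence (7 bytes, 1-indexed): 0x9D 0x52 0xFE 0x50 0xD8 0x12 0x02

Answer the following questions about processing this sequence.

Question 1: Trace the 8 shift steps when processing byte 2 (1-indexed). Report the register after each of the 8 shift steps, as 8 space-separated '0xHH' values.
After byte 1 (0x9D): reg=0x29
Register before byte 2: 0x29
After XOR with byte 0x52: 0x7B

Answer: 0xF6 0xEB 0xD1 0xA5 0x4D 0x9A 0x33 0x66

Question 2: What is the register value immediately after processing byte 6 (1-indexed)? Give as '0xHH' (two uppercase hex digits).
After byte 1 (0x9D): reg=0x29
After byte 2 (0x52): reg=0x66
After byte 3 (0xFE): reg=0xC1
After byte 4 (0x50): reg=0xFE
After byte 5 (0xD8): reg=0xF2
After byte 6 (0x12): reg=0xAE

Answer: 0xAE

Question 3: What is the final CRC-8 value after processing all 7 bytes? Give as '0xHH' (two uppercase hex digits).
Answer: 0x4D

Derivation:
After byte 1 (0x9D): reg=0x29
After byte 2 (0x52): reg=0x66
After byte 3 (0xFE): reg=0xC1
After byte 4 (0x50): reg=0xFE
After byte 5 (0xD8): reg=0xF2
After byte 6 (0x12): reg=0xAE
After byte 7 (0x02): reg=0x4D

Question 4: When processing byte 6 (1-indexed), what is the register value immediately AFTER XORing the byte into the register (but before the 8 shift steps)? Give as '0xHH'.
Answer: 0xE0

Derivation:
Register before byte 6: 0xF2
Byte 6: 0x12
0xF2 XOR 0x12 = 0xE0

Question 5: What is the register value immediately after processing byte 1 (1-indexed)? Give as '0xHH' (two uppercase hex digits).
Answer: 0x29

Derivation:
After byte 1 (0x9D): reg=0x29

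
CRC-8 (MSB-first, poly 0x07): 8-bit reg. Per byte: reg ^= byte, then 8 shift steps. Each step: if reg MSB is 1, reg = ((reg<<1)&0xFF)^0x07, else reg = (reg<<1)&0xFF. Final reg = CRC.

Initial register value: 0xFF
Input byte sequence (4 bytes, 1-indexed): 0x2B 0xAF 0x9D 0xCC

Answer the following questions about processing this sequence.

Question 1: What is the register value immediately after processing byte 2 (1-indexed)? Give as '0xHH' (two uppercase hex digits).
After byte 1 (0x2B): reg=0x22
After byte 2 (0xAF): reg=0xAA

Answer: 0xAA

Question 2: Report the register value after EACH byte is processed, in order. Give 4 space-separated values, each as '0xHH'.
0x22 0xAA 0x85 0xF8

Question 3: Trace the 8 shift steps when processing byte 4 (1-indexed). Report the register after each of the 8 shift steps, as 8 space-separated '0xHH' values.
Answer: 0x92 0x23 0x46 0x8C 0x1F 0x3E 0x7C 0xF8

Derivation:
After byte 1 (0x2B): reg=0x22
After byte 2 (0xAF): reg=0xAA
After byte 3 (0x9D): reg=0x85
Register before byte 4: 0x85
After XOR with byte 0xCC: 0x49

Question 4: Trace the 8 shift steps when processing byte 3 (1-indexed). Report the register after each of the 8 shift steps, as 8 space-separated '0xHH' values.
Answer: 0x6E 0xDC 0xBF 0x79 0xF2 0xE3 0xC1 0x85

Derivation:
After byte 1 (0x2B): reg=0x22
After byte 2 (0xAF): reg=0xAA
Register before byte 3: 0xAA
After XOR with byte 0x9D: 0x37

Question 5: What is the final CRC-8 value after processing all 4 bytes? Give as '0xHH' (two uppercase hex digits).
After byte 1 (0x2B): reg=0x22
After byte 2 (0xAF): reg=0xAA
After byte 3 (0x9D): reg=0x85
After byte 4 (0xCC): reg=0xF8

Answer: 0xF8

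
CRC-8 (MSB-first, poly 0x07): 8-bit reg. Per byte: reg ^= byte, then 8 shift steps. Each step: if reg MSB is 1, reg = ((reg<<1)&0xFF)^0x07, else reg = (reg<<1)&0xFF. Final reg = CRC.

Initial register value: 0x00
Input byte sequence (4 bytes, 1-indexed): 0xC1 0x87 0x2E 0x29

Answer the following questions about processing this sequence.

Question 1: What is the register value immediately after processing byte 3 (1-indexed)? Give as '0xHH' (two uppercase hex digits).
Answer: 0xF1

Derivation:
After byte 1 (0xC1): reg=0x49
After byte 2 (0x87): reg=0x64
After byte 3 (0x2E): reg=0xF1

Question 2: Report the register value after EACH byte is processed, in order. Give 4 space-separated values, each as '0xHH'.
0x49 0x64 0xF1 0x06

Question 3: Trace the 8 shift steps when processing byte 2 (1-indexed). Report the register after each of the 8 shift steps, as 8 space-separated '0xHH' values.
Answer: 0x9B 0x31 0x62 0xC4 0x8F 0x19 0x32 0x64

Derivation:
After byte 1 (0xC1): reg=0x49
Register before byte 2: 0x49
After XOR with byte 0x87: 0xCE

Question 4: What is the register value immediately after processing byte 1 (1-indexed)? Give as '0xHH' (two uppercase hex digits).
Answer: 0x49

Derivation:
After byte 1 (0xC1): reg=0x49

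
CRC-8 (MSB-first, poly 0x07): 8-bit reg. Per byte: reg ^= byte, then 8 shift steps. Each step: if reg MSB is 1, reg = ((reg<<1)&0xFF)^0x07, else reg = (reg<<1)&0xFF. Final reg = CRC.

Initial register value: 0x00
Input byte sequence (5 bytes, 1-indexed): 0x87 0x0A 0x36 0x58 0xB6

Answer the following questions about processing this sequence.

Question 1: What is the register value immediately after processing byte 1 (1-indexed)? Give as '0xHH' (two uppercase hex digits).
Answer: 0x9C

Derivation:
After byte 1 (0x87): reg=0x9C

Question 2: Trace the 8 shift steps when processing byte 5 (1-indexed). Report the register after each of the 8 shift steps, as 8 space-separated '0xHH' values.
Answer: 0xD4 0xAF 0x59 0xB2 0x63 0xC6 0x8B 0x11

Derivation:
After byte 1 (0x87): reg=0x9C
After byte 2 (0x0A): reg=0xEB
After byte 3 (0x36): reg=0x1D
After byte 4 (0x58): reg=0xDC
Register before byte 5: 0xDC
After XOR with byte 0xB6: 0x6A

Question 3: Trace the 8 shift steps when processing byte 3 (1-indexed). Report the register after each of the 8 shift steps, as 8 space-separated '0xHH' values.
After byte 1 (0x87): reg=0x9C
After byte 2 (0x0A): reg=0xEB
Register before byte 3: 0xEB
After XOR with byte 0x36: 0xDD

Answer: 0xBD 0x7D 0xFA 0xF3 0xE1 0xC5 0x8D 0x1D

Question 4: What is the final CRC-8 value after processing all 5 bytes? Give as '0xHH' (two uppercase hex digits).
Answer: 0x11

Derivation:
After byte 1 (0x87): reg=0x9C
After byte 2 (0x0A): reg=0xEB
After byte 3 (0x36): reg=0x1D
After byte 4 (0x58): reg=0xDC
After byte 5 (0xB6): reg=0x11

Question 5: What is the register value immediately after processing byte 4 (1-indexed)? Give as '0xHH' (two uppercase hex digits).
Answer: 0xDC

Derivation:
After byte 1 (0x87): reg=0x9C
After byte 2 (0x0A): reg=0xEB
After byte 3 (0x36): reg=0x1D
After byte 4 (0x58): reg=0xDC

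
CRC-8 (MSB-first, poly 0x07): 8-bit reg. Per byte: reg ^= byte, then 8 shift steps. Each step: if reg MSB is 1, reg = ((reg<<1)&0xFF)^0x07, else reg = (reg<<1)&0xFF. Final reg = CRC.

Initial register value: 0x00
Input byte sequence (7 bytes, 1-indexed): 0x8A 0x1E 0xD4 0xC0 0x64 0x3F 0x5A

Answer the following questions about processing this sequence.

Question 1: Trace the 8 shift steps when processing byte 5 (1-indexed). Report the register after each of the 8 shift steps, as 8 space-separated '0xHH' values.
After byte 1 (0x8A): reg=0xBF
After byte 2 (0x1E): reg=0x6E
After byte 3 (0xD4): reg=0x2F
After byte 4 (0xC0): reg=0x83
Register before byte 5: 0x83
After XOR with byte 0x64: 0xE7

Answer: 0xC9 0x95 0x2D 0x5A 0xB4 0x6F 0xDE 0xBB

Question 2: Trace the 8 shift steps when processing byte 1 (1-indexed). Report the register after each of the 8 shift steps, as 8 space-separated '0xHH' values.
Answer: 0x13 0x26 0x4C 0x98 0x37 0x6E 0xDC 0xBF

Derivation:
Register before byte 1: 0x00
After XOR with byte 0x8A: 0x8A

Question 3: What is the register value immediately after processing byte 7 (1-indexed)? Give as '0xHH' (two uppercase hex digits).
After byte 1 (0x8A): reg=0xBF
After byte 2 (0x1E): reg=0x6E
After byte 3 (0xD4): reg=0x2F
After byte 4 (0xC0): reg=0x83
After byte 5 (0x64): reg=0xBB
After byte 6 (0x3F): reg=0x95
After byte 7 (0x5A): reg=0x63

Answer: 0x63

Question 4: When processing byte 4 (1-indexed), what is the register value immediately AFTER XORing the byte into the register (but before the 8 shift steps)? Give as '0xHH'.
Answer: 0xEF

Derivation:
Register before byte 4: 0x2F
Byte 4: 0xC0
0x2F XOR 0xC0 = 0xEF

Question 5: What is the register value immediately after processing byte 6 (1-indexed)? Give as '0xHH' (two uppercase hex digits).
Answer: 0x95

Derivation:
After byte 1 (0x8A): reg=0xBF
After byte 2 (0x1E): reg=0x6E
After byte 3 (0xD4): reg=0x2F
After byte 4 (0xC0): reg=0x83
After byte 5 (0x64): reg=0xBB
After byte 6 (0x3F): reg=0x95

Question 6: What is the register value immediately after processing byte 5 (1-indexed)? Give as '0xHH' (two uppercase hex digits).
Answer: 0xBB

Derivation:
After byte 1 (0x8A): reg=0xBF
After byte 2 (0x1E): reg=0x6E
After byte 3 (0xD4): reg=0x2F
After byte 4 (0xC0): reg=0x83
After byte 5 (0x64): reg=0xBB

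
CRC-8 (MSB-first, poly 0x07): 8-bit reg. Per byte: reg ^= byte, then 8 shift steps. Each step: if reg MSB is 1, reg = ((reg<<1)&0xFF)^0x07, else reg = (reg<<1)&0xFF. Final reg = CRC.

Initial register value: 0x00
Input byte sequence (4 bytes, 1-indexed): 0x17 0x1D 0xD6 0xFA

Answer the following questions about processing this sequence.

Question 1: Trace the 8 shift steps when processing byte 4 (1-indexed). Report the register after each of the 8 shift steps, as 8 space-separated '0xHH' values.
After byte 1 (0x17): reg=0x65
After byte 2 (0x1D): reg=0x6F
After byte 3 (0xD6): reg=0x26
Register before byte 4: 0x26
After XOR with byte 0xFA: 0xDC

Answer: 0xBF 0x79 0xF2 0xE3 0xC1 0x85 0x0D 0x1A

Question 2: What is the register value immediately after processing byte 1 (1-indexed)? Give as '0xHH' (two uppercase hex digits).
After byte 1 (0x17): reg=0x65

Answer: 0x65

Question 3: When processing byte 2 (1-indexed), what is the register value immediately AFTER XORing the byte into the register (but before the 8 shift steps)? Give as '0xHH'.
Register before byte 2: 0x65
Byte 2: 0x1D
0x65 XOR 0x1D = 0x78

Answer: 0x78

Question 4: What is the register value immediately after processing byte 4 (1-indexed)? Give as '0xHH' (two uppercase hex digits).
Answer: 0x1A

Derivation:
After byte 1 (0x17): reg=0x65
After byte 2 (0x1D): reg=0x6F
After byte 3 (0xD6): reg=0x26
After byte 4 (0xFA): reg=0x1A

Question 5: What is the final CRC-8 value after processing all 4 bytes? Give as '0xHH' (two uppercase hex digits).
Answer: 0x1A

Derivation:
After byte 1 (0x17): reg=0x65
After byte 2 (0x1D): reg=0x6F
After byte 3 (0xD6): reg=0x26
After byte 4 (0xFA): reg=0x1A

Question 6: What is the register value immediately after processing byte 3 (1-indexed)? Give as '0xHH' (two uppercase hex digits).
Answer: 0x26

Derivation:
After byte 1 (0x17): reg=0x65
After byte 2 (0x1D): reg=0x6F
After byte 3 (0xD6): reg=0x26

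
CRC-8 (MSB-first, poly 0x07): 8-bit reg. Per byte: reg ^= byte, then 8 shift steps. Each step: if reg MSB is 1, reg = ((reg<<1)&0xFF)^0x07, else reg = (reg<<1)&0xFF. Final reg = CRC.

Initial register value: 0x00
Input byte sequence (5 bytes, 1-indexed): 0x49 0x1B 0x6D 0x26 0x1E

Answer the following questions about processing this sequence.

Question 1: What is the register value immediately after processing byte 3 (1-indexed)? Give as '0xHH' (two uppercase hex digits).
Answer: 0x78

Derivation:
After byte 1 (0x49): reg=0xF8
After byte 2 (0x1B): reg=0xA7
After byte 3 (0x6D): reg=0x78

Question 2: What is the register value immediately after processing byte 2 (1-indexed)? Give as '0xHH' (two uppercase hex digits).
After byte 1 (0x49): reg=0xF8
After byte 2 (0x1B): reg=0xA7

Answer: 0xA7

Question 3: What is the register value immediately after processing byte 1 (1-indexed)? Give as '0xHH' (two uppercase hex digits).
After byte 1 (0x49): reg=0xF8

Answer: 0xF8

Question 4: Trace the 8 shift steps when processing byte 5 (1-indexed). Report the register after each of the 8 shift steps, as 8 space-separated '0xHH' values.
After byte 1 (0x49): reg=0xF8
After byte 2 (0x1B): reg=0xA7
After byte 3 (0x6D): reg=0x78
After byte 4 (0x26): reg=0x9D
Register before byte 5: 0x9D
After XOR with byte 0x1E: 0x83

Answer: 0x01 0x02 0x04 0x08 0x10 0x20 0x40 0x80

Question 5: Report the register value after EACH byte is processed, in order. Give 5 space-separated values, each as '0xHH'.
0xF8 0xA7 0x78 0x9D 0x80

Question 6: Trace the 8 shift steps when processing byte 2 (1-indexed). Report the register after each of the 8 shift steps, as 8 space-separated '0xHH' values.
After byte 1 (0x49): reg=0xF8
Register before byte 2: 0xF8
After XOR with byte 0x1B: 0xE3

Answer: 0xC1 0x85 0x0D 0x1A 0x34 0x68 0xD0 0xA7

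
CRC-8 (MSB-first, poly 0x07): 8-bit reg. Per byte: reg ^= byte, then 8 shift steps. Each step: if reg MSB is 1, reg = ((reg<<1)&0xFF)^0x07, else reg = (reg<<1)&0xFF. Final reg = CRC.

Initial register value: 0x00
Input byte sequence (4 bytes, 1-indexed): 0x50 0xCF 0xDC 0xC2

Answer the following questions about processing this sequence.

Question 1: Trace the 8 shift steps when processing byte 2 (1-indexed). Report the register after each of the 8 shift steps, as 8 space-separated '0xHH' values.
Answer: 0xF0 0xE7 0xC9 0x95 0x2D 0x5A 0xB4 0x6F

Derivation:
After byte 1 (0x50): reg=0xB7
Register before byte 2: 0xB7
After XOR with byte 0xCF: 0x78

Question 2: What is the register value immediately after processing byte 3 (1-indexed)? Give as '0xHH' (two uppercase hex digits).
After byte 1 (0x50): reg=0xB7
After byte 2 (0xCF): reg=0x6F
After byte 3 (0xDC): reg=0x10

Answer: 0x10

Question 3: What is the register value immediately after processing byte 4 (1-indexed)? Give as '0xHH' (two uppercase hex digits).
After byte 1 (0x50): reg=0xB7
After byte 2 (0xCF): reg=0x6F
After byte 3 (0xDC): reg=0x10
After byte 4 (0xC2): reg=0x30

Answer: 0x30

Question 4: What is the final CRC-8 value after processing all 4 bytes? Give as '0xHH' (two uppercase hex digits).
Answer: 0x30

Derivation:
After byte 1 (0x50): reg=0xB7
After byte 2 (0xCF): reg=0x6F
After byte 3 (0xDC): reg=0x10
After byte 4 (0xC2): reg=0x30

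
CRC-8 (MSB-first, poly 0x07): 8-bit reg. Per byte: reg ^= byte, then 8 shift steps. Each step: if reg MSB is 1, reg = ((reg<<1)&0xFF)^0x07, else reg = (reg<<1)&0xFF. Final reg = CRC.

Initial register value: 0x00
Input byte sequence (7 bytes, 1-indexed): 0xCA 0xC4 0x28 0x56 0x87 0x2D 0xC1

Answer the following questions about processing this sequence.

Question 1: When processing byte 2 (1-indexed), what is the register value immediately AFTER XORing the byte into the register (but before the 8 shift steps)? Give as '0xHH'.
Register before byte 2: 0x78
Byte 2: 0xC4
0x78 XOR 0xC4 = 0xBC

Answer: 0xBC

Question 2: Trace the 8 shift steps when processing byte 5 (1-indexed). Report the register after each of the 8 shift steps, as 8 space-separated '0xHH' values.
After byte 1 (0xCA): reg=0x78
After byte 2 (0xC4): reg=0x3D
After byte 3 (0x28): reg=0x6B
After byte 4 (0x56): reg=0xB3
Register before byte 5: 0xB3
After XOR with byte 0x87: 0x34

Answer: 0x68 0xD0 0xA7 0x49 0x92 0x23 0x46 0x8C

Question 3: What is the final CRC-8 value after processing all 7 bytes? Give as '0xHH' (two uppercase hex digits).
After byte 1 (0xCA): reg=0x78
After byte 2 (0xC4): reg=0x3D
After byte 3 (0x28): reg=0x6B
After byte 4 (0x56): reg=0xB3
After byte 5 (0x87): reg=0x8C
After byte 6 (0x2D): reg=0x6E
After byte 7 (0xC1): reg=0x44

Answer: 0x44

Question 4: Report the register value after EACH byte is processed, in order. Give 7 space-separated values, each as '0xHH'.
0x78 0x3D 0x6B 0xB3 0x8C 0x6E 0x44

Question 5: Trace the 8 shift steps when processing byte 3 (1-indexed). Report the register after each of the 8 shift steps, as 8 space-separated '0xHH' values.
After byte 1 (0xCA): reg=0x78
After byte 2 (0xC4): reg=0x3D
Register before byte 3: 0x3D
After XOR with byte 0x28: 0x15

Answer: 0x2A 0x54 0xA8 0x57 0xAE 0x5B 0xB6 0x6B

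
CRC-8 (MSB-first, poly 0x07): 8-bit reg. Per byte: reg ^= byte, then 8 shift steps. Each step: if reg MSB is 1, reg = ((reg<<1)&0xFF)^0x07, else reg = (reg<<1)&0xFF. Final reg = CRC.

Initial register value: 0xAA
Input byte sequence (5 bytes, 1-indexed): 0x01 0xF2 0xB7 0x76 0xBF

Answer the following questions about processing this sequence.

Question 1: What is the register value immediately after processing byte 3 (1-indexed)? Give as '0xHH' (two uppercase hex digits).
After byte 1 (0x01): reg=0x58
After byte 2 (0xF2): reg=0x5F
After byte 3 (0xB7): reg=0x96

Answer: 0x96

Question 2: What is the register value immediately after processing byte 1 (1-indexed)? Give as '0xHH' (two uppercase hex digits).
Answer: 0x58

Derivation:
After byte 1 (0x01): reg=0x58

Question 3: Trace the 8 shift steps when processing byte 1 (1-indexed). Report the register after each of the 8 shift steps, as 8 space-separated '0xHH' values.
Answer: 0x51 0xA2 0x43 0x86 0x0B 0x16 0x2C 0x58

Derivation:
Register before byte 1: 0xAA
After XOR with byte 0x01: 0xAB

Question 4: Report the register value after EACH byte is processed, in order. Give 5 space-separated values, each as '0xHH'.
0x58 0x5F 0x96 0xAE 0x77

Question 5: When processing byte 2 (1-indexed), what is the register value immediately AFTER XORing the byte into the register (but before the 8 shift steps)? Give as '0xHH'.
Answer: 0xAA

Derivation:
Register before byte 2: 0x58
Byte 2: 0xF2
0x58 XOR 0xF2 = 0xAA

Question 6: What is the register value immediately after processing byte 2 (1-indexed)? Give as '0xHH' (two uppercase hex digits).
Answer: 0x5F

Derivation:
After byte 1 (0x01): reg=0x58
After byte 2 (0xF2): reg=0x5F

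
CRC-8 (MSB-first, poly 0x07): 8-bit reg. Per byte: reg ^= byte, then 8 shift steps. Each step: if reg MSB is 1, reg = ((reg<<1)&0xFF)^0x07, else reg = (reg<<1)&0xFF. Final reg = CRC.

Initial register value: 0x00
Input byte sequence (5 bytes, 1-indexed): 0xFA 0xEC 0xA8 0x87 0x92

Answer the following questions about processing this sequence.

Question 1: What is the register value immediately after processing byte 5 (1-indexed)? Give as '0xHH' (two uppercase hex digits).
Answer: 0x6B

Derivation:
After byte 1 (0xFA): reg=0xE8
After byte 2 (0xEC): reg=0x1C
After byte 3 (0xA8): reg=0x05
After byte 4 (0x87): reg=0x87
After byte 5 (0x92): reg=0x6B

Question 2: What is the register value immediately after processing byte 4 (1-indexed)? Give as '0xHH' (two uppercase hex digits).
After byte 1 (0xFA): reg=0xE8
After byte 2 (0xEC): reg=0x1C
After byte 3 (0xA8): reg=0x05
After byte 4 (0x87): reg=0x87

Answer: 0x87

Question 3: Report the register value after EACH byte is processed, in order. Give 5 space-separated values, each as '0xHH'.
0xE8 0x1C 0x05 0x87 0x6B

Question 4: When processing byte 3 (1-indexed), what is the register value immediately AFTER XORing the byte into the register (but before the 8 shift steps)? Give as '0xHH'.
Register before byte 3: 0x1C
Byte 3: 0xA8
0x1C XOR 0xA8 = 0xB4

Answer: 0xB4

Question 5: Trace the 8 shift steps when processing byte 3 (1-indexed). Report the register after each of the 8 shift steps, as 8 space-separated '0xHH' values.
Answer: 0x6F 0xDE 0xBB 0x71 0xE2 0xC3 0x81 0x05

Derivation:
After byte 1 (0xFA): reg=0xE8
After byte 2 (0xEC): reg=0x1C
Register before byte 3: 0x1C
After XOR with byte 0xA8: 0xB4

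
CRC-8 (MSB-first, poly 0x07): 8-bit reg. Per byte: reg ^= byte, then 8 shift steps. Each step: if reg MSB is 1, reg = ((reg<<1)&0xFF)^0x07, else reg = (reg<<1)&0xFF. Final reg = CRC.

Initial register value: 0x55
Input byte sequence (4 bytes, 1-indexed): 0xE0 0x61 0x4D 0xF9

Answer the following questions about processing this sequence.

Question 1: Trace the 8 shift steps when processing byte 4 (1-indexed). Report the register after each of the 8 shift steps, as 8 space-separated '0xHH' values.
After byte 1 (0xE0): reg=0x02
After byte 2 (0x61): reg=0x2E
After byte 3 (0x4D): reg=0x2E
Register before byte 4: 0x2E
After XOR with byte 0xF9: 0xD7

Answer: 0xA9 0x55 0xAA 0x53 0xA6 0x4B 0x96 0x2B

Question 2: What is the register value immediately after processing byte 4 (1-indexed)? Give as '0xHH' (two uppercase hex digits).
After byte 1 (0xE0): reg=0x02
After byte 2 (0x61): reg=0x2E
After byte 3 (0x4D): reg=0x2E
After byte 4 (0xF9): reg=0x2B

Answer: 0x2B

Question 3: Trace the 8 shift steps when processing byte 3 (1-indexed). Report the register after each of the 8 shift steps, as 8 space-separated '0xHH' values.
Answer: 0xC6 0x8B 0x11 0x22 0x44 0x88 0x17 0x2E

Derivation:
After byte 1 (0xE0): reg=0x02
After byte 2 (0x61): reg=0x2E
Register before byte 3: 0x2E
After XOR with byte 0x4D: 0x63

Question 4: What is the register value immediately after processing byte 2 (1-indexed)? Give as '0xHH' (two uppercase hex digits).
After byte 1 (0xE0): reg=0x02
After byte 2 (0x61): reg=0x2E

Answer: 0x2E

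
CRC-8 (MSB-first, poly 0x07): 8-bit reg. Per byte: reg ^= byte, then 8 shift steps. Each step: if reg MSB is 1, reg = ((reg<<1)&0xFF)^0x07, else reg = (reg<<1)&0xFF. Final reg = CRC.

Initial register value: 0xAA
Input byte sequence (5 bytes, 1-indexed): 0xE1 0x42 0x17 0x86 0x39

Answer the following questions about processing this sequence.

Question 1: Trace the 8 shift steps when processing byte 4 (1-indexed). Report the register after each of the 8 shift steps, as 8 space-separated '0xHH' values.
Answer: 0xF7 0xE9 0xD5 0xAD 0x5D 0xBA 0x73 0xE6

Derivation:
After byte 1 (0xE1): reg=0xF6
After byte 2 (0x42): reg=0x05
After byte 3 (0x17): reg=0x7E
Register before byte 4: 0x7E
After XOR with byte 0x86: 0xF8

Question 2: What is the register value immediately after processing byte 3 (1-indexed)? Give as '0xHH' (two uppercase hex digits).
Answer: 0x7E

Derivation:
After byte 1 (0xE1): reg=0xF6
After byte 2 (0x42): reg=0x05
After byte 3 (0x17): reg=0x7E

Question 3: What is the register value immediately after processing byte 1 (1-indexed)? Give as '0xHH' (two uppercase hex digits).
Answer: 0xF6

Derivation:
After byte 1 (0xE1): reg=0xF6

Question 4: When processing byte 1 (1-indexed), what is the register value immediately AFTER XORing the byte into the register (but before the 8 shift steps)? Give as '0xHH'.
Answer: 0x4B

Derivation:
Register before byte 1: 0xAA
Byte 1: 0xE1
0xAA XOR 0xE1 = 0x4B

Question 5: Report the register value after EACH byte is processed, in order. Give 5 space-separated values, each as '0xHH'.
0xF6 0x05 0x7E 0xE6 0x13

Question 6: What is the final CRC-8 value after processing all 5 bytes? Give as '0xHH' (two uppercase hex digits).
After byte 1 (0xE1): reg=0xF6
After byte 2 (0x42): reg=0x05
After byte 3 (0x17): reg=0x7E
After byte 4 (0x86): reg=0xE6
After byte 5 (0x39): reg=0x13

Answer: 0x13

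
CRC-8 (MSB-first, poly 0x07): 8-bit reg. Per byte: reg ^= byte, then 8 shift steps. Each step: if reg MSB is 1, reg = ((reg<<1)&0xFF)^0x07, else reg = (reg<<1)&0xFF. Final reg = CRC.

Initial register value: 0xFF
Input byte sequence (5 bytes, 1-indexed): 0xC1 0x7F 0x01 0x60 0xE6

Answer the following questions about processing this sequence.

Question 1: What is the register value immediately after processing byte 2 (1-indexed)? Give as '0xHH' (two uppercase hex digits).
Answer: 0x55

Derivation:
After byte 1 (0xC1): reg=0xBA
After byte 2 (0x7F): reg=0x55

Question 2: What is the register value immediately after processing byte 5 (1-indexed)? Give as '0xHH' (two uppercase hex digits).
After byte 1 (0xC1): reg=0xBA
After byte 2 (0x7F): reg=0x55
After byte 3 (0x01): reg=0xAB
After byte 4 (0x60): reg=0x7F
After byte 5 (0xE6): reg=0xC6

Answer: 0xC6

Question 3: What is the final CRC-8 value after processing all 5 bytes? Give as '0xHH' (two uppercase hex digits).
Answer: 0xC6

Derivation:
After byte 1 (0xC1): reg=0xBA
After byte 2 (0x7F): reg=0x55
After byte 3 (0x01): reg=0xAB
After byte 4 (0x60): reg=0x7F
After byte 5 (0xE6): reg=0xC6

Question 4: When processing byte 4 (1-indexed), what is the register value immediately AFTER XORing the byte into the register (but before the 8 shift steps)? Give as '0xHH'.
Answer: 0xCB

Derivation:
Register before byte 4: 0xAB
Byte 4: 0x60
0xAB XOR 0x60 = 0xCB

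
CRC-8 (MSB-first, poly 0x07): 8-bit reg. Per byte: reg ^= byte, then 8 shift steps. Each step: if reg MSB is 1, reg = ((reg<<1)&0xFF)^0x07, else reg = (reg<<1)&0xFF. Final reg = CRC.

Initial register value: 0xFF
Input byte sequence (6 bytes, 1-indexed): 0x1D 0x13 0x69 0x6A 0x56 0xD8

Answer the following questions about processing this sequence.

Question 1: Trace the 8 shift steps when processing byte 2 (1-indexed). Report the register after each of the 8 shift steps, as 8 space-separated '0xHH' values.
Answer: 0x61 0xC2 0x83 0x01 0x02 0x04 0x08 0x10

Derivation:
After byte 1 (0x1D): reg=0xA0
Register before byte 2: 0xA0
After XOR with byte 0x13: 0xB3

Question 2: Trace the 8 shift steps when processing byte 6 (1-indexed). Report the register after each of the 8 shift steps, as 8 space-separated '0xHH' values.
After byte 1 (0x1D): reg=0xA0
After byte 2 (0x13): reg=0x10
After byte 3 (0x69): reg=0x68
After byte 4 (0x6A): reg=0x0E
After byte 5 (0x56): reg=0x8F
Register before byte 6: 0x8F
After XOR with byte 0xD8: 0x57

Answer: 0xAE 0x5B 0xB6 0x6B 0xD6 0xAB 0x51 0xA2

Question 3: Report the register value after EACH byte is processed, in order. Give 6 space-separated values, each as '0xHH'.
0xA0 0x10 0x68 0x0E 0x8F 0xA2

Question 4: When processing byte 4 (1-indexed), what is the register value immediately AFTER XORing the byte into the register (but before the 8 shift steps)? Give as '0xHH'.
Register before byte 4: 0x68
Byte 4: 0x6A
0x68 XOR 0x6A = 0x02

Answer: 0x02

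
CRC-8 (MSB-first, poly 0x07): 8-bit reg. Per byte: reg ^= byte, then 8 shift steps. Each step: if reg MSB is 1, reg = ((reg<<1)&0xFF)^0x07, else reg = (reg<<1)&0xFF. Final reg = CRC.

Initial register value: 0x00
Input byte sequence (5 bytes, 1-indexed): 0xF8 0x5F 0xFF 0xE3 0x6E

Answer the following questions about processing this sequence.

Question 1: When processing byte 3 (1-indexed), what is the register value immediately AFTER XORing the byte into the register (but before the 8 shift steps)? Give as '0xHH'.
Answer: 0xD9

Derivation:
Register before byte 3: 0x26
Byte 3: 0xFF
0x26 XOR 0xFF = 0xD9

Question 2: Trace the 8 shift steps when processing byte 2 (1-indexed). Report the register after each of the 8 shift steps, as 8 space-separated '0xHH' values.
Answer: 0x75 0xEA 0xD3 0xA1 0x45 0x8A 0x13 0x26

Derivation:
After byte 1 (0xF8): reg=0xE6
Register before byte 2: 0xE6
After XOR with byte 0x5F: 0xB9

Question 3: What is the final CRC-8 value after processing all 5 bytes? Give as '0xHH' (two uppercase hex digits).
Answer: 0x64

Derivation:
After byte 1 (0xF8): reg=0xE6
After byte 2 (0x5F): reg=0x26
After byte 3 (0xFF): reg=0x01
After byte 4 (0xE3): reg=0xA0
After byte 5 (0x6E): reg=0x64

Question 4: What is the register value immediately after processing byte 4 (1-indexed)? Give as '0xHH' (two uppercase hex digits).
After byte 1 (0xF8): reg=0xE6
After byte 2 (0x5F): reg=0x26
After byte 3 (0xFF): reg=0x01
After byte 4 (0xE3): reg=0xA0

Answer: 0xA0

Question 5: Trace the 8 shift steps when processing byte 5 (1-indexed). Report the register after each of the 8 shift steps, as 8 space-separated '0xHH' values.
Answer: 0x9B 0x31 0x62 0xC4 0x8F 0x19 0x32 0x64

Derivation:
After byte 1 (0xF8): reg=0xE6
After byte 2 (0x5F): reg=0x26
After byte 3 (0xFF): reg=0x01
After byte 4 (0xE3): reg=0xA0
Register before byte 5: 0xA0
After XOR with byte 0x6E: 0xCE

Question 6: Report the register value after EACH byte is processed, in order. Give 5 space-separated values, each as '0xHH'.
0xE6 0x26 0x01 0xA0 0x64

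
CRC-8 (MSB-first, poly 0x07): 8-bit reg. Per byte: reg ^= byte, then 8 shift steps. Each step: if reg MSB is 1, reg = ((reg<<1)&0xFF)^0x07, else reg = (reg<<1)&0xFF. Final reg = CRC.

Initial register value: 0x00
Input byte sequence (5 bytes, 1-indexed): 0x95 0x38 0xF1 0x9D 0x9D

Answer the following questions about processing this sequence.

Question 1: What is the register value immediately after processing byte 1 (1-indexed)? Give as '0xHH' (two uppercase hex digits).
After byte 1 (0x95): reg=0xE2

Answer: 0xE2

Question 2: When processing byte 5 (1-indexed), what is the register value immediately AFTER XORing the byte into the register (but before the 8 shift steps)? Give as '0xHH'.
Answer: 0xEE

Derivation:
Register before byte 5: 0x73
Byte 5: 0x9D
0x73 XOR 0x9D = 0xEE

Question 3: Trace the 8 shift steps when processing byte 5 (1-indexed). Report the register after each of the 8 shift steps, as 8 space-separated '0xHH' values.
After byte 1 (0x95): reg=0xE2
After byte 2 (0x38): reg=0x08
After byte 3 (0xF1): reg=0xE1
After byte 4 (0x9D): reg=0x73
Register before byte 5: 0x73
After XOR with byte 0x9D: 0xEE

Answer: 0xDB 0xB1 0x65 0xCA 0x93 0x21 0x42 0x84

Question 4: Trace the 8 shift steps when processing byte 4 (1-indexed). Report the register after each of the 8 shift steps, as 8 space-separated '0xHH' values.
Answer: 0xF8 0xF7 0xE9 0xD5 0xAD 0x5D 0xBA 0x73

Derivation:
After byte 1 (0x95): reg=0xE2
After byte 2 (0x38): reg=0x08
After byte 3 (0xF1): reg=0xE1
Register before byte 4: 0xE1
After XOR with byte 0x9D: 0x7C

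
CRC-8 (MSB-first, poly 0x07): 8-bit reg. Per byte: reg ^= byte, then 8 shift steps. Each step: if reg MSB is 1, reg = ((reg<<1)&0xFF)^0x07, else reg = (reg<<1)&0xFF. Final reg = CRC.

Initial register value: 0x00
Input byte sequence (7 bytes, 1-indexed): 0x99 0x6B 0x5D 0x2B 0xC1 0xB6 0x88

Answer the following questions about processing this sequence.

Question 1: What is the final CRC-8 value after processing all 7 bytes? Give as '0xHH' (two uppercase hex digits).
Answer: 0x39

Derivation:
After byte 1 (0x99): reg=0xC6
After byte 2 (0x6B): reg=0x4A
After byte 3 (0x5D): reg=0x65
After byte 4 (0x2B): reg=0xED
After byte 5 (0xC1): reg=0xC4
After byte 6 (0xB6): reg=0x59
After byte 7 (0x88): reg=0x39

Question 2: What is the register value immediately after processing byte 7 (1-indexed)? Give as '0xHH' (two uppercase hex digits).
After byte 1 (0x99): reg=0xC6
After byte 2 (0x6B): reg=0x4A
After byte 3 (0x5D): reg=0x65
After byte 4 (0x2B): reg=0xED
After byte 5 (0xC1): reg=0xC4
After byte 6 (0xB6): reg=0x59
After byte 7 (0x88): reg=0x39

Answer: 0x39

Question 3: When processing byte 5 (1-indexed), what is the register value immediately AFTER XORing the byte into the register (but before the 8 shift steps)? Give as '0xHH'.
Register before byte 5: 0xED
Byte 5: 0xC1
0xED XOR 0xC1 = 0x2C

Answer: 0x2C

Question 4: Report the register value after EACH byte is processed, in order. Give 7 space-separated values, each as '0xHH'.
0xC6 0x4A 0x65 0xED 0xC4 0x59 0x39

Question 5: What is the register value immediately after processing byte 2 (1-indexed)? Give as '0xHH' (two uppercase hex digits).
Answer: 0x4A

Derivation:
After byte 1 (0x99): reg=0xC6
After byte 2 (0x6B): reg=0x4A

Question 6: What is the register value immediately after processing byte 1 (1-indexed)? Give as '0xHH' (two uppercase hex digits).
After byte 1 (0x99): reg=0xC6

Answer: 0xC6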